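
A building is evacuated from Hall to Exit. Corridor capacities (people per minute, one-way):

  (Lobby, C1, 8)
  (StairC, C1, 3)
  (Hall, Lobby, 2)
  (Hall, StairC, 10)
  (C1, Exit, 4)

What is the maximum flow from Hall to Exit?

4

Augment Hall→StairC→C1→Exit: bottleneck 3, flow now 3.
Augment Hall→Lobby→C1→Exit: bottleneck 1, flow now 4.
No augmenting path remains; maximum flow = 4.
In the residual graph, reachable from Hall: {Hall, StairC, Lobby, C1}.
Min-cut edges: C1→Exit (4); capacity 4 = 4.
This cut is saturated, so no flow can exceed 4.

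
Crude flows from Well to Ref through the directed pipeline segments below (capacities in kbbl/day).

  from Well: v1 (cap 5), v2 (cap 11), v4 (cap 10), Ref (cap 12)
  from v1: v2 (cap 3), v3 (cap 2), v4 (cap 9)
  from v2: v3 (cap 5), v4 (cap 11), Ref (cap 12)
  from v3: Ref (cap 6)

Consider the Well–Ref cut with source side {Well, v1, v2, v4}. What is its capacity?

31

Edges leaving {Well, v1, v2, v4}: Well→Ref (12), v1→v3 (2), v2→v3 (5), v2→Ref (12).
Cut capacity = 12 + 2 + 5 + 12 = 31.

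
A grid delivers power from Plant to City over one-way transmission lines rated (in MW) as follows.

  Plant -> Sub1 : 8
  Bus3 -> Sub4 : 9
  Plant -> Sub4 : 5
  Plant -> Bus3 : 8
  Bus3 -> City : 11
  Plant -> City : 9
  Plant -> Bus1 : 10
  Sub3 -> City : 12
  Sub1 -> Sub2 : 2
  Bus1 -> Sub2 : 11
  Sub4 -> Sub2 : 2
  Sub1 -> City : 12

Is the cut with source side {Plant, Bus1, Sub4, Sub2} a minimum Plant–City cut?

Given cut capacity: 8 + 8 + 9 = 25.
Augment Plant→City: bottleneck 9, flow now 9.
Augment Plant→Bus3→City: bottleneck 8, flow now 17.
Augment Plant→Sub1→City: bottleneck 8, flow now 25.
No augmenting path remains; maximum flow = 25.
Cut capacity 25 equals the max flow, so it is a minimum cut.

Yes — it is a minimum cut (capacity 25).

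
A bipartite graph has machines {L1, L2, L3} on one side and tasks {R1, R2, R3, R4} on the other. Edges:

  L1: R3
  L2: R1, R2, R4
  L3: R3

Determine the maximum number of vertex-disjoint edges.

2

Unit-capacity flow: source→left, listed edges, right→sink; max matching = max flow.
Augmenting path L1→R3 (+1); matched 1.
Augmenting path L2→R1 (+1); matched 2.
No augmenting path remains; maximum matching = 2.
König certificate: {L2, R3} is a vertex cover of size 2 (every listed pair touches it), so no matching can be larger.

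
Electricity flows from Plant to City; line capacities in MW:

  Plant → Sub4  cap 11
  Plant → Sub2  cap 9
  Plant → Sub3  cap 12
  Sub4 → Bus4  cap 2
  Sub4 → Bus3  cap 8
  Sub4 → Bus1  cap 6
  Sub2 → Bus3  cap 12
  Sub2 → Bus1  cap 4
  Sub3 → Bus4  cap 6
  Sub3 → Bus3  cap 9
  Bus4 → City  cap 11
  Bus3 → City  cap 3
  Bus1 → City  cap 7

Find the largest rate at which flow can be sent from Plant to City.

Augment Plant→Sub4→Bus4→City: bottleneck 2, flow now 2.
Augment Plant→Sub4→Bus3→City: bottleneck 3, flow now 5.
Augment Plant→Sub4→Bus1→City: bottleneck 6, flow now 11.
Augment Plant→Sub2→Bus1→City: bottleneck 1, flow now 12.
Augment Plant→Sub3→Bus4→City: bottleneck 6, flow now 18.
No augmenting path remains; maximum flow = 18.
In the residual graph, reachable from Plant: {Plant, Sub4, Sub2, Sub3, Bus3, Bus1}.
Min-cut edges: Sub4→Bus4 (2), Sub3→Bus4 (6), Bus3→City (3), Bus1→City (7); capacity 2 + 6 + 3 + 7 = 18.
This cut is saturated, so no flow can exceed 18.

18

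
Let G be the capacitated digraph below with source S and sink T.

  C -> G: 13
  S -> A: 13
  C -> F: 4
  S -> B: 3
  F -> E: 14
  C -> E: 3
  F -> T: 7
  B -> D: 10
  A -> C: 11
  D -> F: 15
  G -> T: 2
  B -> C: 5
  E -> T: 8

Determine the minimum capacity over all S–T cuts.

12

Augment S→A→C→E→T: bottleneck 3, flow now 3.
Augment S→A→C→F→T: bottleneck 4, flow now 7.
Augment S→A→C→G→T: bottleneck 2, flow now 9.
Augment S→B→D→F→T: bottleneck 3, flow now 12.
No augmenting path remains; maximum flow = 12.
By max-flow min-cut, the minimum cut capacity equals the max flow.
In the residual graph, reachable from S: {S, A, C, G}.
Min-cut edges: S→B (3), C→E (3), C→F (4), G→T (2); capacity 3 + 3 + 4 + 2 = 12.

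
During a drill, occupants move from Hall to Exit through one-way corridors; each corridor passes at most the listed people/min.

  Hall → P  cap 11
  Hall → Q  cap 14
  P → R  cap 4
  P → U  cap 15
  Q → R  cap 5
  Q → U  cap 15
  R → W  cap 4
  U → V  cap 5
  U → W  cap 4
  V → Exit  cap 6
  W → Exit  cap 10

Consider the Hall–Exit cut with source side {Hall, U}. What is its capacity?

34

Edges leaving {Hall, U}: Hall→P (11), Hall→Q (14), U→V (5), U→W (4).
Cut capacity = 11 + 14 + 5 + 4 = 34.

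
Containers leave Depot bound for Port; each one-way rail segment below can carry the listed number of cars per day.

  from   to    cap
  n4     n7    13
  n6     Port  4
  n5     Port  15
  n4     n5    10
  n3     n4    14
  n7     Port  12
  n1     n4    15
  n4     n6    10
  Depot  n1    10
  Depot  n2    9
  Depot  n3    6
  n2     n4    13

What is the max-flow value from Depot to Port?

25

Augment Depot→n1→n4→n5→Port: bottleneck 10, flow now 10.
Augment Depot→n2→n4→n6→Port: bottleneck 4, flow now 14.
Augment Depot→n2→n4→n7→Port: bottleneck 5, flow now 19.
Augment Depot→n3→n4→n7→Port: bottleneck 6, flow now 25.
No augmenting path remains; maximum flow = 25.
In the residual graph, reachable from Depot: {Depot}.
Min-cut edges: Depot→n1 (10), Depot→n2 (9), Depot→n3 (6); capacity 10 + 9 + 6 = 25.
This cut is saturated, so no flow can exceed 25.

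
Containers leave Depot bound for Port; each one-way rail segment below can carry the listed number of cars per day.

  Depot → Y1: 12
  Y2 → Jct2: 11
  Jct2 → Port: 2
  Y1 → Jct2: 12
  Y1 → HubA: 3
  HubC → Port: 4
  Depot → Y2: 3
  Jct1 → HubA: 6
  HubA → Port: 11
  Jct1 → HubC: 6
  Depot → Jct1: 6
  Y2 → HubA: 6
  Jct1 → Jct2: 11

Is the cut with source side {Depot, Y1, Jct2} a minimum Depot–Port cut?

Given cut capacity: 3 + 6 + 3 + 2 = 14.
Augment Depot→Y1→Jct2→Port: bottleneck 2, flow now 2.
Augment Depot→Y1→HubA→Port: bottleneck 3, flow now 5.
Augment Depot→Y2→HubA→Port: bottleneck 3, flow now 8.
Augment Depot→Jct1→HubC→Port: bottleneck 4, flow now 12.
Augment Depot→Jct1→HubA→Port: bottleneck 2, flow now 14.
No augmenting path remains; maximum flow = 14.
Cut capacity 14 equals the max flow, so it is a minimum cut.

Yes — it is a minimum cut (capacity 14).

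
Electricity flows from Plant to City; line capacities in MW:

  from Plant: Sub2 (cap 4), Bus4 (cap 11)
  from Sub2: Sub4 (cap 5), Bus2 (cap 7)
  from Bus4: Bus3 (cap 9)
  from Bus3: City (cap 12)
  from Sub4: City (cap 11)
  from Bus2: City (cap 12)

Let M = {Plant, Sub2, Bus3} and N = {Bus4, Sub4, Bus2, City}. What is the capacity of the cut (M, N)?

35

Edges leaving {Plant, Sub2, Bus3}: Plant→Bus4 (11), Sub2→Sub4 (5), Sub2→Bus2 (7), Bus3→City (12).
Cut capacity = 11 + 5 + 7 + 12 = 35.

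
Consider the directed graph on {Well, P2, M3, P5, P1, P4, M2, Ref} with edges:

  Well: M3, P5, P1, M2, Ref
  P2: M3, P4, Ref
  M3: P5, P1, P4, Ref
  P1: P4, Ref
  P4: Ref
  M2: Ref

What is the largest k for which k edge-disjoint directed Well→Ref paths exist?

Assign every edge capacity 1; by Menger, the answer equals the max flow.
Path Well→Ref (+1); total 1.
Path Well→M3→Ref (+1); total 2.
Path Well→P1→Ref (+1); total 3.
Path Well→M2→Ref (+1); total 4.
No residual Well→Ref path; max flow = 4.
Certifying cut of size 4: {Well→M2, Well→M3, Well→P1, Well→Ref}.

4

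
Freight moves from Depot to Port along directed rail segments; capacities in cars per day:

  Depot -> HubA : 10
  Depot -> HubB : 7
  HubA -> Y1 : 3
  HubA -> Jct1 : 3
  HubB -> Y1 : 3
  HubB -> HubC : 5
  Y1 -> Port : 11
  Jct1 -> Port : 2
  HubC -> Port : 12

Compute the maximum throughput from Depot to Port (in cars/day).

Augment Depot→HubA→Y1→Port: bottleneck 3, flow now 3.
Augment Depot→HubA→Jct1→Port: bottleneck 2, flow now 5.
Augment Depot→HubB→Y1→Port: bottleneck 3, flow now 8.
Augment Depot→HubB→HubC→Port: bottleneck 4, flow now 12.
No augmenting path remains; maximum flow = 12.
In the residual graph, reachable from Depot: {Depot, HubA, Jct1}.
Min-cut edges: Depot→HubB (7), HubA→Y1 (3), Jct1→Port (2); capacity 7 + 3 + 2 = 12.
This cut is saturated, so no flow can exceed 12.

12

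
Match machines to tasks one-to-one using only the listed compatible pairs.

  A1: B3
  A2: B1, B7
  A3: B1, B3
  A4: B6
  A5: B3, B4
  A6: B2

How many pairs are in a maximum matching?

6

Unit-capacity flow: source→left, listed edges, right→sink; max matching = max flow.
Augmenting path A1→B3 (+1); matched 1.
Augmenting path A2→B1 (+1); matched 2.
Augmenting path A4→B6 (+1); matched 3.
Augmenting path A5→B4 (+1); matched 4.
Augmenting path A6→B2 (+1); matched 5.
Augmenting path A3→B1→A2→B7 (+1); matched 6.
No augmenting path remains; maximum matching = 6.
König certificate: {A1, A2, A3, A4, A5, A6} is a vertex cover of size 6 (every listed pair touches it), so no matching can be larger.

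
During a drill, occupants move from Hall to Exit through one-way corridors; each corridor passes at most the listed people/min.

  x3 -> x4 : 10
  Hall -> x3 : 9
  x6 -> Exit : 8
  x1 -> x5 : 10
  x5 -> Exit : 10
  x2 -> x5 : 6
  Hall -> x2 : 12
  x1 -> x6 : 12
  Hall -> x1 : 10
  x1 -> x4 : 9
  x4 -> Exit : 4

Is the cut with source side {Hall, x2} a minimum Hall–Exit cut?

No — its capacity is 25, but the minimum cut has capacity 20.

Given cut capacity: 10 + 9 + 6 = 25.
Augment Hall→x1→x4→Exit: bottleneck 4, flow now 4.
Augment Hall→x1→x5→Exit: bottleneck 6, flow now 10.
Augment Hall→x2→x5→Exit: bottleneck 4, flow now 14.
Augment Hall→x2→x5→x1→x6→Exit: bottleneck 2, flow now 16. (uses reverse residual edge)
Augment Hall→x3→x4→x1→x6→Exit: bottleneck 4, flow now 20. (uses reverse residual edge)
No augmenting path remains; maximum flow = 20.
In the residual graph, reachable from Hall: {Hall, x2, x3, x4}.
Min-cut edges: Hall→x1 (10), x2→x5 (6), x4→Exit (4); capacity 10 + 6 + 4 = 20.
Cut capacity 25 exceeds the max flow 20, so it is not minimum.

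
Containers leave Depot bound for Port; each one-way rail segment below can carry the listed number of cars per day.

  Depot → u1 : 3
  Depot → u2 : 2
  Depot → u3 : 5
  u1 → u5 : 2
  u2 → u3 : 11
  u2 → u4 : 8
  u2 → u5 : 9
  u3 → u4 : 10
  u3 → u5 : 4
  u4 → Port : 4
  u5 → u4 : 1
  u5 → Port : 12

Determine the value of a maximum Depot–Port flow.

9

Augment Depot→u1→u5→Port: bottleneck 2, flow now 2.
Augment Depot→u2→u4→Port: bottleneck 2, flow now 4.
Augment Depot→u3→u4→Port: bottleneck 2, flow now 6.
Augment Depot→u3→u5→Port: bottleneck 3, flow now 9.
No augmenting path remains; maximum flow = 9.
In the residual graph, reachable from Depot: {Depot, u1}.
Min-cut edges: Depot→u2 (2), Depot→u3 (5), u1→u5 (2); capacity 2 + 5 + 2 = 9.
This cut is saturated, so no flow can exceed 9.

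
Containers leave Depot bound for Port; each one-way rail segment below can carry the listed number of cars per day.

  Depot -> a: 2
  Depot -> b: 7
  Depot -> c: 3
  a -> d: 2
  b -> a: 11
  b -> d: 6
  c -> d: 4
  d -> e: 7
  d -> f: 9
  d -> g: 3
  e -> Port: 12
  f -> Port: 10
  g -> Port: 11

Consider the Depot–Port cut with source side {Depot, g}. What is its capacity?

Edges leaving {Depot, g}: Depot→a (2), Depot→b (7), Depot→c (3), g→Port (11).
Cut capacity = 2 + 7 + 3 + 11 = 23.

23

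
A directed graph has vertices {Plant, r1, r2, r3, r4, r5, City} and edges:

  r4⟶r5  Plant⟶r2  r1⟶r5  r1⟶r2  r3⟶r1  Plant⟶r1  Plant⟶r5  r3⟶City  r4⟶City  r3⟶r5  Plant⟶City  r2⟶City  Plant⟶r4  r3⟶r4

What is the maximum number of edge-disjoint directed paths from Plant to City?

Assign every edge capacity 1; by Menger, the answer equals the max flow.
Path Plant→City (+1); total 1.
Path Plant→r2→City (+1); total 2.
Path Plant→r4→City (+1); total 3.
No residual Plant→City path; max flow = 3.
Certifying cut of size 3: {Plant→City, Plant→r4, r2→City}.

3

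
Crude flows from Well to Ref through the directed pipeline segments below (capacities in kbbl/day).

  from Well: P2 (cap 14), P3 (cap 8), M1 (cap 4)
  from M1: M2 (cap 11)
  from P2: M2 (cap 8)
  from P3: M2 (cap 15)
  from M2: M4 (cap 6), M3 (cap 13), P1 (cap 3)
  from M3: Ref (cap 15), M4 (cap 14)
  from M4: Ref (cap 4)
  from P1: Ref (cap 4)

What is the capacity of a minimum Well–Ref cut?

20

Augment Well→M1→M2→M3→Ref: bottleneck 4, flow now 4.
Augment Well→P2→M2→M3→Ref: bottleneck 8, flow now 12.
Augment Well→P3→M2→M3→Ref: bottleneck 1, flow now 13.
Augment Well→P3→M2→M4→Ref: bottleneck 4, flow now 17.
Augment Well→P3→M2→P1→Ref: bottleneck 3, flow now 20.
No augmenting path remains; maximum flow = 20.
By max-flow min-cut, the minimum cut capacity equals the max flow.
In the residual graph, reachable from Well: {Well, P2}.
Min-cut edges: Well→M1 (4), Well→P3 (8), P2→M2 (8); capacity 4 + 8 + 8 = 20.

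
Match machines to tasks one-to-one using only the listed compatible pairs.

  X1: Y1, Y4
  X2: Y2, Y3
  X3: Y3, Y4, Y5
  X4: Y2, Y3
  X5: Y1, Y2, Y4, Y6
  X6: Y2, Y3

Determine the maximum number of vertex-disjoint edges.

Unit-capacity flow: source→left, listed edges, right→sink; max matching = max flow.
Augmenting path X1→Y1 (+1); matched 1.
Augmenting path X2→Y2 (+1); matched 2.
Augmenting path X3→Y3 (+1); matched 3.
Augmenting path X5→Y4 (+1); matched 4.
Augmenting path X4→Y3→X3→Y5 (+1); matched 5.
No augmenting path remains; maximum matching = 5.
König certificate: {X1, X3, X5, Y2, Y3} is a vertex cover of size 5 (every listed pair touches it), so no matching can be larger.

5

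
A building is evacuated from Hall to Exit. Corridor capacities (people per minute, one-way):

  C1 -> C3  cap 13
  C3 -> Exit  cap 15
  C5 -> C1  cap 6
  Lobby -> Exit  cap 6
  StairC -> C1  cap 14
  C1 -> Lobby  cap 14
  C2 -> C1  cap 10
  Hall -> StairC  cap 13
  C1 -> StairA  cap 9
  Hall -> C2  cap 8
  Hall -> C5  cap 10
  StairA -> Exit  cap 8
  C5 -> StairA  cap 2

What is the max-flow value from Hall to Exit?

Augment Hall→C5→StairA→Exit: bottleneck 2, flow now 2.
Augment Hall→C5→C1→StairA→Exit: bottleneck 6, flow now 8.
Augment Hall→StairC→C1→Lobby→Exit: bottleneck 6, flow now 14.
Augment Hall→StairC→C1→C3→Exit: bottleneck 7, flow now 21.
Augment Hall→C2→C1→C3→Exit: bottleneck 6, flow now 27.
No augmenting path remains; maximum flow = 27.
In the residual graph, reachable from Hall: {Hall, C5, StairC, C2, C1, StairA, Lobby}.
Min-cut edges: C1→C3 (13), StairA→Exit (8), Lobby→Exit (6); capacity 13 + 8 + 6 = 27.
This cut is saturated, so no flow can exceed 27.

27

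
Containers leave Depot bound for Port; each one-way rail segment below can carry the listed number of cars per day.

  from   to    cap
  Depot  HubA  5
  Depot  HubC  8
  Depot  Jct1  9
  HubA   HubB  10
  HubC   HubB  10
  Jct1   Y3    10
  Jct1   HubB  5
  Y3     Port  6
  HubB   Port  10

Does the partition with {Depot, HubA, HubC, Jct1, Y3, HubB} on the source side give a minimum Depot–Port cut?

Yes — it is a minimum cut (capacity 16).

Given cut capacity: 6 + 10 = 16.
Augment Depot→HubA→HubB→Port: bottleneck 5, flow now 5.
Augment Depot→HubC→HubB→Port: bottleneck 5, flow now 10.
Augment Depot→Jct1→Y3→Port: bottleneck 6, flow now 16.
No augmenting path remains; maximum flow = 16.
Cut capacity 16 equals the max flow, so it is a minimum cut.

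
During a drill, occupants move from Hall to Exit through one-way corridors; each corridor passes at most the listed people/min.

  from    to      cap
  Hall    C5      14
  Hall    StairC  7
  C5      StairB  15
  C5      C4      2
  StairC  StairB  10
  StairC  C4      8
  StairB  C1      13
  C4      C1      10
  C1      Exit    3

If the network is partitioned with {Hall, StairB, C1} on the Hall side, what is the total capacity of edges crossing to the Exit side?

24

Edges leaving {Hall, StairB, C1}: Hall→C5 (14), Hall→StairC (7), C1→Exit (3).
Cut capacity = 14 + 7 + 3 = 24.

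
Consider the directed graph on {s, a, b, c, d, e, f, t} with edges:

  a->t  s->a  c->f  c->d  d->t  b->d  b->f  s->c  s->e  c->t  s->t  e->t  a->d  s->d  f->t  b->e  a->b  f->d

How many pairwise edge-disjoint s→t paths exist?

5

Assign every edge capacity 1; by Menger, the answer equals the max flow.
Path s→t (+1); total 1.
Path s→a→t (+1); total 2.
Path s→c→t (+1); total 3.
Path s→d→t (+1); total 4.
Path s→e→t (+1); total 5.
No residual s→t path; max flow = 5.
Certifying cut of size 5: {s→a, s→c, s→d, s→e, s→t}.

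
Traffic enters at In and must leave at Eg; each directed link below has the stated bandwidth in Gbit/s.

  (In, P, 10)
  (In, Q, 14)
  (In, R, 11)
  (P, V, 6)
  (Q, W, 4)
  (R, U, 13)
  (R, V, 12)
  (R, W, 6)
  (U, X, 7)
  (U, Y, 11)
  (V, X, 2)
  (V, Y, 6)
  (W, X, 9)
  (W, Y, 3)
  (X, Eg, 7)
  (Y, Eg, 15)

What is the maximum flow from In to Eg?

Augment In→P→V→X→Eg: bottleneck 2, flow now 2.
Augment In→P→V→Y→Eg: bottleneck 4, flow now 6.
Augment In→Q→W→X→Eg: bottleneck 4, flow now 10.
Augment In→R→U→X→Eg: bottleneck 1, flow now 11.
Augment In→R→U→Y→Eg: bottleneck 10, flow now 21.
No augmenting path remains; maximum flow = 21.
In the residual graph, reachable from In: {In, P, Q}.
Min-cut edges: In→R (11), P→V (6), Q→W (4); capacity 11 + 6 + 4 = 21.
This cut is saturated, so no flow can exceed 21.

21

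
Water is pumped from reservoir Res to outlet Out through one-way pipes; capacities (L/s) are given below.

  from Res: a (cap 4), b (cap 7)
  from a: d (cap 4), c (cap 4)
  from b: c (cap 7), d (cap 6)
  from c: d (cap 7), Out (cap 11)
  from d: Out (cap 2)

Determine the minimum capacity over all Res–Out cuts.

Augment Res→a→c→Out: bottleneck 4, flow now 4.
Augment Res→b→c→Out: bottleneck 7, flow now 11.
No augmenting path remains; maximum flow = 11.
By max-flow min-cut, the minimum cut capacity equals the max flow.
In the residual graph, reachable from Res: {Res}.
Min-cut edges: Res→a (4), Res→b (7); capacity 4 + 7 = 11.

11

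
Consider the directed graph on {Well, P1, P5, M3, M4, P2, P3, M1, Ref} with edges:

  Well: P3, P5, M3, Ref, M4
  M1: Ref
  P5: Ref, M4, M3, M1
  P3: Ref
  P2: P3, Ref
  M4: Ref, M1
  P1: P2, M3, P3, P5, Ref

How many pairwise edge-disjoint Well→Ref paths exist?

Assign every edge capacity 1; by Menger, the answer equals the max flow.
Path Well→Ref (+1); total 1.
Path Well→P5→Ref (+1); total 2.
Path Well→M4→Ref (+1); total 3.
Path Well→P3→Ref (+1); total 4.
No residual Well→Ref path; max flow = 4.
Certifying cut of size 4: {Well→M4, Well→P3, Well→P5, Well→Ref}.

4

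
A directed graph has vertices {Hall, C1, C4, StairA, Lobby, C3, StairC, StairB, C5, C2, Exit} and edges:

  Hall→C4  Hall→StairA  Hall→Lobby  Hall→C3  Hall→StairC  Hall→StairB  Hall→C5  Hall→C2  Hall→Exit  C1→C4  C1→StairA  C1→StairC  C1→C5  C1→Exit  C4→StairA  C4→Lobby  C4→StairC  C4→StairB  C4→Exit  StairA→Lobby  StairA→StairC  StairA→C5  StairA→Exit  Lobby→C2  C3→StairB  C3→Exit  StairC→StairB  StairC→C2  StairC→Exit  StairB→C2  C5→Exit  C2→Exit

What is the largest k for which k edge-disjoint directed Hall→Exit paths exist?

7

Assign every edge capacity 1; by Menger, the answer equals the max flow.
Path Hall→Exit (+1); total 1.
Path Hall→C4→Exit (+1); total 2.
Path Hall→StairA→Exit (+1); total 3.
Path Hall→C3→Exit (+1); total 4.
Path Hall→StairC→Exit (+1); total 5.
Path Hall→C5→Exit (+1); total 6.
Path Hall→C2→Exit (+1); total 7.
No residual Hall→Exit path; max flow = 7.
Certifying cut of size 7: {C2→Exit, Hall→C3, Hall→C4, Hall→C5, Hall→Exit, Hall→StairA, Hall→StairC}.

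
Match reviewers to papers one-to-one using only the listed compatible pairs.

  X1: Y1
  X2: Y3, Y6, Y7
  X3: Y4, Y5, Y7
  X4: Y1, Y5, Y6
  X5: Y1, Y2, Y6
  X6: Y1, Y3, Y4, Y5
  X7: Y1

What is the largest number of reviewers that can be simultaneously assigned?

6

Unit-capacity flow: source→left, listed edges, right→sink; max matching = max flow.
Augmenting path X1→Y1 (+1); matched 1.
Augmenting path X2→Y3 (+1); matched 2.
Augmenting path X3→Y4 (+1); matched 3.
Augmenting path X4→Y5 (+1); matched 4.
Augmenting path X5→Y2 (+1); matched 5.
Augmenting path X6→Y3→X2→Y6 (+1); matched 6.
No augmenting path remains; maximum matching = 6.
König certificate: {X2, X3, X4, X5, X6, Y1} is a vertex cover of size 6 (every listed pair touches it), so no matching can be larger.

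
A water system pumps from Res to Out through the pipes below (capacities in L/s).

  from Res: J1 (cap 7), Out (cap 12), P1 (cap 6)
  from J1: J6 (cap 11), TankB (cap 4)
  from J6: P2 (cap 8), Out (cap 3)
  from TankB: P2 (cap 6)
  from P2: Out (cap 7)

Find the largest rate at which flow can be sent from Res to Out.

19

Augment Res→Out: bottleneck 12, flow now 12.
Augment Res→J1→J6→Out: bottleneck 3, flow now 15.
Augment Res→J1→J6→P2→Out: bottleneck 4, flow now 19.
No augmenting path remains; maximum flow = 19.
In the residual graph, reachable from Res: {Res, P1}.
Min-cut edges: Res→J1 (7), Res→Out (12); capacity 7 + 12 = 19.
This cut is saturated, so no flow can exceed 19.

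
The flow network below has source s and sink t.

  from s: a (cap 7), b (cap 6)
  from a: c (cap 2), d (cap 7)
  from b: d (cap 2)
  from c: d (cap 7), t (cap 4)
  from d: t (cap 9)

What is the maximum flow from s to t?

9

Augment s→a→c→t: bottleneck 2, flow now 2.
Augment s→a→d→t: bottleneck 5, flow now 7.
Augment s→b→d→t: bottleneck 2, flow now 9.
No augmenting path remains; maximum flow = 9.
In the residual graph, reachable from s: {s, b}.
Min-cut edges: s→a (7), b→d (2); capacity 7 + 2 = 9.
This cut is saturated, so no flow can exceed 9.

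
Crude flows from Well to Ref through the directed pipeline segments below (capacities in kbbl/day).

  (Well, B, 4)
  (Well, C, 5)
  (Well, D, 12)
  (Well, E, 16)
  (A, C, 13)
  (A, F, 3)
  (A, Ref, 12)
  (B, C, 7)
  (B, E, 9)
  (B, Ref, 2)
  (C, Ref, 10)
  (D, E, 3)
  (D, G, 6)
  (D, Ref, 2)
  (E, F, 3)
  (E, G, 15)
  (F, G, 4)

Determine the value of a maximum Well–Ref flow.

11

Augment Well→B→Ref: bottleneck 2, flow now 2.
Augment Well→C→Ref: bottleneck 5, flow now 7.
Augment Well→D→Ref: bottleneck 2, flow now 9.
Augment Well→B→C→Ref: bottleneck 2, flow now 11.
No augmenting path remains; maximum flow = 11.
In the residual graph, reachable from Well: {Well, D, E, F, G}.
Min-cut edges: Well→B (4), Well→C (5), D→Ref (2); capacity 4 + 5 + 2 = 11.
This cut is saturated, so no flow can exceed 11.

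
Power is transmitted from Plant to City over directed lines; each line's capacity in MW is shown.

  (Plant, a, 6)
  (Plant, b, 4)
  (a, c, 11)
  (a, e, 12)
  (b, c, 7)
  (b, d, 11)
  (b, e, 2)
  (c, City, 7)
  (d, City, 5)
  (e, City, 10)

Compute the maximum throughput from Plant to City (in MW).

Augment Plant→a→c→City: bottleneck 6, flow now 6.
Augment Plant→b→c→City: bottleneck 1, flow now 7.
Augment Plant→b→d→City: bottleneck 3, flow now 10.
No augmenting path remains; maximum flow = 10.
In the residual graph, reachable from Plant: {Plant}.
Min-cut edges: Plant→a (6), Plant→b (4); capacity 6 + 4 = 10.
This cut is saturated, so no flow can exceed 10.

10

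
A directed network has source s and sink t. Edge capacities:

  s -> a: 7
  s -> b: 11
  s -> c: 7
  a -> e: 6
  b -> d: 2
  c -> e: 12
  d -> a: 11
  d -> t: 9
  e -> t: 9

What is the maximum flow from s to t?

11

Augment s→a→e→t: bottleneck 6, flow now 6.
Augment s→b→d→t: bottleneck 2, flow now 8.
Augment s→c→e→t: bottleneck 3, flow now 11.
No augmenting path remains; maximum flow = 11.
In the residual graph, reachable from s: {s, a, b, c, e}.
Min-cut edges: b→d (2), e→t (9); capacity 2 + 9 = 11.
This cut is saturated, so no flow can exceed 11.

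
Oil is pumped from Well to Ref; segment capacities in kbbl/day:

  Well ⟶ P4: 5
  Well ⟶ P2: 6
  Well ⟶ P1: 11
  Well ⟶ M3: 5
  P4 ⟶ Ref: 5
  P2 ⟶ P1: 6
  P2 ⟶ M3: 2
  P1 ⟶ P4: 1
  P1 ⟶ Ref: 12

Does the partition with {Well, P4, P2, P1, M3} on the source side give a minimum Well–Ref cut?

Yes — it is a minimum cut (capacity 17).

Given cut capacity: 5 + 12 = 17.
Augment Well→P4→Ref: bottleneck 5, flow now 5.
Augment Well→P1→Ref: bottleneck 11, flow now 16.
Augment Well→P2→P1→Ref: bottleneck 1, flow now 17.
No augmenting path remains; maximum flow = 17.
Cut capacity 17 equals the max flow, so it is a minimum cut.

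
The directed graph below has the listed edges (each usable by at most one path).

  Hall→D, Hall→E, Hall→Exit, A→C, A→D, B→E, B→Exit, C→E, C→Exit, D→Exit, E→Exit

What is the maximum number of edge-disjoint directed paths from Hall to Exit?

3

Assign every edge capacity 1; by Menger, the answer equals the max flow.
Path Hall→Exit (+1); total 1.
Path Hall→D→Exit (+1); total 2.
Path Hall→E→Exit (+1); total 3.
No residual Hall→Exit path; max flow = 3.
Certifying cut of size 3: {Hall→D, Hall→E, Hall→Exit}.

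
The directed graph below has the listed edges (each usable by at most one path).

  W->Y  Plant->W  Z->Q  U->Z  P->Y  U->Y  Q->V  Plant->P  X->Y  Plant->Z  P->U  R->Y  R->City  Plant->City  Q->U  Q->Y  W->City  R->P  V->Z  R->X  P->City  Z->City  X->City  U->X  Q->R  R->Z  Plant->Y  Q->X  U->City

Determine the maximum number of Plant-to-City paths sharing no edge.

Assign every edge capacity 1; by Menger, the answer equals the max flow.
Path Plant→City (+1); total 1.
Path Plant→P→City (+1); total 2.
Path Plant→W→City (+1); total 3.
Path Plant→Z→City (+1); total 4.
No residual Plant→City path; max flow = 4.
Certifying cut of size 4: {Plant→City, Plant→P, Plant→W, Plant→Z}.

4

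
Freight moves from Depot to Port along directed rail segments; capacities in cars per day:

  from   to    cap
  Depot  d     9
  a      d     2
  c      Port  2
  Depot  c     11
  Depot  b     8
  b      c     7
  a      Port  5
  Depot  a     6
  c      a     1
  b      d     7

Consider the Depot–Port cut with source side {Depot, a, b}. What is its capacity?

41

Edges leaving {Depot, a, b}: Depot→c (11), Depot→d (9), a→d (2), a→Port (5), b→c (7), b→d (7).
Cut capacity = 11 + 9 + 2 + 5 + 7 + 7 = 41.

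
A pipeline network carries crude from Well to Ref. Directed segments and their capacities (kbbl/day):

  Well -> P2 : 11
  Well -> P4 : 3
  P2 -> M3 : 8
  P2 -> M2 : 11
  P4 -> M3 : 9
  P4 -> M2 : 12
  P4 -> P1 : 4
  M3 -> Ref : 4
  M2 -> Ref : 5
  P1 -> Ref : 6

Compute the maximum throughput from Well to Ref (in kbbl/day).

12

Augment Well→P2→M3→Ref: bottleneck 4, flow now 4.
Augment Well→P2→M2→Ref: bottleneck 5, flow now 9.
Augment Well→P4→P1→Ref: bottleneck 3, flow now 12.
No augmenting path remains; maximum flow = 12.
In the residual graph, reachable from Well: {Well, P2, M3, M2}.
Min-cut edges: Well→P4 (3), M3→Ref (4), M2→Ref (5); capacity 3 + 4 + 5 = 12.
This cut is saturated, so no flow can exceed 12.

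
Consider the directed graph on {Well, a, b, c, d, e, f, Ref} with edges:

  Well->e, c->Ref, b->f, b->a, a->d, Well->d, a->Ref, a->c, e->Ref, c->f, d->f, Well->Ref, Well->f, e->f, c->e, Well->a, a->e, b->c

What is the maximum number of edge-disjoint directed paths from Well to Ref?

Assign every edge capacity 1; by Menger, the answer equals the max flow.
Path Well→Ref (+1); total 1.
Path Well→a→Ref (+1); total 2.
Path Well→e→Ref (+1); total 3.
No residual Well→Ref path; max flow = 3.
Certifying cut of size 3: {Well→Ref, Well→a, Well→e}.

3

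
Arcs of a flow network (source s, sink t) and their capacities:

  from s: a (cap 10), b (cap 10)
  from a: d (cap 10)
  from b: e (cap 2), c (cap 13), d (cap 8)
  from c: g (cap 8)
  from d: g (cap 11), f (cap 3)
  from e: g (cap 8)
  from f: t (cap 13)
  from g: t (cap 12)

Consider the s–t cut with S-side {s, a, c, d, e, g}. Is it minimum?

No — its capacity is 25, but the minimum cut has capacity 15.

Given cut capacity: 10 + 3 + 12 = 25.
Augment s→a→d→f→t: bottleneck 3, flow now 3.
Augment s→a→d→g→t: bottleneck 7, flow now 10.
Augment s→b→c→g→t: bottleneck 5, flow now 15.
No augmenting path remains; maximum flow = 15.
In the residual graph, reachable from s: {s, a, b, c, d, e, g}.
Min-cut edges: d→f (3), g→t (12); capacity 3 + 12 = 15.
Cut capacity 25 exceeds the max flow 15, so it is not minimum.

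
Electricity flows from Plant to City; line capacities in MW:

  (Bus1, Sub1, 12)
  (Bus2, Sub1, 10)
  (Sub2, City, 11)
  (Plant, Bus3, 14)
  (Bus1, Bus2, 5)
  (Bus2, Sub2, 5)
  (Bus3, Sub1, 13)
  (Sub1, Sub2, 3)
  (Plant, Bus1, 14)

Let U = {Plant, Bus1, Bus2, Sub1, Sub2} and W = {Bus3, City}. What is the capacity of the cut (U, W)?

Edges leaving {Plant, Bus1, Bus2, Sub1, Sub2}: Plant→Bus3 (14), Sub2→City (11).
Cut capacity = 14 + 11 = 25.

25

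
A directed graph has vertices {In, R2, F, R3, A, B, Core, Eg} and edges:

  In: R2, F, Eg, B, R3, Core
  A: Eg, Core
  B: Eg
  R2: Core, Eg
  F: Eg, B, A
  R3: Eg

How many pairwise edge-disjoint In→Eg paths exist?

Assign every edge capacity 1; by Menger, the answer equals the max flow.
Path In→Eg (+1); total 1.
Path In→R2→Eg (+1); total 2.
Path In→F→Eg (+1); total 3.
Path In→R3→Eg (+1); total 4.
Path In→B→Eg (+1); total 5.
No residual In→Eg path; max flow = 5.
Certifying cut of size 5: {In→B, In→Eg, In→F, In→R2, In→R3}.

5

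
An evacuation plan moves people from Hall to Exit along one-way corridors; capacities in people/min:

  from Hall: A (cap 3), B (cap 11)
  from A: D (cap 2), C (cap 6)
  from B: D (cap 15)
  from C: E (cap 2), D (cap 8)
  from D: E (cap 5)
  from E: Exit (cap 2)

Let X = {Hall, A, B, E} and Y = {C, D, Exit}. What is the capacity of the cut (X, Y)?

Edges leaving {Hall, A, B, E}: A→C (6), A→D (2), B→D (15), E→Exit (2).
Cut capacity = 6 + 2 + 15 + 2 = 25.

25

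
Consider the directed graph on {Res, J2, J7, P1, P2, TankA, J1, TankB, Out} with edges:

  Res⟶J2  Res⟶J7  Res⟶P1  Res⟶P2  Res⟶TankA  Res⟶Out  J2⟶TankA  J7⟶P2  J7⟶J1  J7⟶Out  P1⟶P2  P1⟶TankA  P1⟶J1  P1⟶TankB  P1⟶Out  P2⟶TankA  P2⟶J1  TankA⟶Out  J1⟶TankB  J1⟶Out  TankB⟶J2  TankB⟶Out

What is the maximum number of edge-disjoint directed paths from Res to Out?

Assign every edge capacity 1; by Menger, the answer equals the max flow.
Path Res→Out (+1); total 1.
Path Res→J7→Out (+1); total 2.
Path Res→P1→Out (+1); total 3.
Path Res→TankA→Out (+1); total 4.
Path Res→P2→J1→Out (+1); total 5.
No residual Res→Out path; max flow = 5.
Certifying cut of size 5: {Res→J7, Res→Out, Res→P1, Res→P2, TankA→Out}.

5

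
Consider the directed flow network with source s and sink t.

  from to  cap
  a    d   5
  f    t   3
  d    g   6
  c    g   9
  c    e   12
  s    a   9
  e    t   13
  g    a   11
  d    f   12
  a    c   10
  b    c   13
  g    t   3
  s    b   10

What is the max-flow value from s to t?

18

Augment s→a→c→e→t: bottleneck 9, flow now 9.
Augment s→b→c→e→t: bottleneck 3, flow now 12.
Augment s→b→c→g→t: bottleneck 3, flow now 15.
Augment s→b→c→a→d→f→t: bottleneck 3, flow now 18. (uses reverse residual edge)
No augmenting path remains; maximum flow = 18.
In the residual graph, reachable from s: {s, a, b, c, d, f, g}.
Min-cut edges: c→e (12), f→t (3), g→t (3); capacity 12 + 3 + 3 = 18.
This cut is saturated, so no flow can exceed 18.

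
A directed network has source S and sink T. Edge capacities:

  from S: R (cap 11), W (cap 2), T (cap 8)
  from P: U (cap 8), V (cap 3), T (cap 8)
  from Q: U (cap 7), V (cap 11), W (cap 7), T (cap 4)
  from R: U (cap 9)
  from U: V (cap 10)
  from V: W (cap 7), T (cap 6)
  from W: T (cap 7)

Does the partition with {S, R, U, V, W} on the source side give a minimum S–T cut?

No — its capacity is 21, but the minimum cut has capacity 19.

Given cut capacity: 8 + 6 + 7 = 21.
Augment S→T: bottleneck 8, flow now 8.
Augment S→W→T: bottleneck 2, flow now 10.
Augment S→R→U→V→T: bottleneck 6, flow now 16.
Augment S→R→U→V→W→T: bottleneck 3, flow now 19.
No augmenting path remains; maximum flow = 19.
In the residual graph, reachable from S: {S, R}.
Min-cut edges: S→W (2), S→T (8), R→U (9); capacity 2 + 8 + 9 = 19.
Cut capacity 21 exceeds the max flow 19, so it is not minimum.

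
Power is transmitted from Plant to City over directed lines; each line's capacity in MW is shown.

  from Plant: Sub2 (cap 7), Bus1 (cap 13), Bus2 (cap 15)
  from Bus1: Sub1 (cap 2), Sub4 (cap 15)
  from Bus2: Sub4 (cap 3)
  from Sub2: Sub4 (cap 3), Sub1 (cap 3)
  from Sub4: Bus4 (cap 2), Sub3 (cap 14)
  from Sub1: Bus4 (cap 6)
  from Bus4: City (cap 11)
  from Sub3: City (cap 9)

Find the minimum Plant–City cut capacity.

Augment Plant→Bus1→Sub4→Bus4→City: bottleneck 2, flow now 2.
Augment Plant→Bus1→Sub4→Sub3→City: bottleneck 9, flow now 11.
Augment Plant→Bus1→Sub1→Bus4→City: bottleneck 2, flow now 13.
Augment Plant→Sub2→Sub1→Bus4→City: bottleneck 3, flow now 16.
No augmenting path remains; maximum flow = 16.
By max-flow min-cut, the minimum cut capacity equals the max flow.
In the residual graph, reachable from Plant: {Plant, Bus1, Bus2, Sub2, Sub4, Sub3}.
Min-cut edges: Bus1→Sub1 (2), Sub2→Sub1 (3), Sub4→Bus4 (2), Sub3→City (9); capacity 2 + 3 + 2 + 9 = 16.

16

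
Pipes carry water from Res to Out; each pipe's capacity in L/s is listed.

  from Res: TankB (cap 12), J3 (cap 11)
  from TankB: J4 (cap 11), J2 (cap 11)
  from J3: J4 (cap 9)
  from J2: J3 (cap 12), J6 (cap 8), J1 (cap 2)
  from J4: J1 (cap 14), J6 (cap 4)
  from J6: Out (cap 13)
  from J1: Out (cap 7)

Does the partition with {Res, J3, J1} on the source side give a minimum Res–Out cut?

No — its capacity is 28, but the minimum cut has capacity 19.

Given cut capacity: 12 + 9 + 7 = 28.
Augment Res→TankB→J2→J6→Out: bottleneck 8, flow now 8.
Augment Res→TankB→J2→J1→Out: bottleneck 2, flow now 10.
Augment Res→TankB→J4→J6→Out: bottleneck 2, flow now 12.
Augment Res→J3→J4→J6→Out: bottleneck 2, flow now 14.
Augment Res→J3→J4→J1→Out: bottleneck 5, flow now 19.
No augmenting path remains; maximum flow = 19.
In the residual graph, reachable from Res: {Res, TankB, J3, J2, J4, J1}.
Min-cut edges: J2→J6 (8), J4→J6 (4), J1→Out (7); capacity 8 + 4 + 7 = 19.
Cut capacity 28 exceeds the max flow 19, so it is not minimum.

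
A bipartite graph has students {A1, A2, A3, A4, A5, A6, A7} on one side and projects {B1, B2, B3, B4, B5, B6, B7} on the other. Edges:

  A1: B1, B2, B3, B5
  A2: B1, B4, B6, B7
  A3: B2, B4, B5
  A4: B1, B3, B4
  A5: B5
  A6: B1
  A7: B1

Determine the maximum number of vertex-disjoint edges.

Unit-capacity flow: source→left, listed edges, right→sink; max matching = max flow.
Augmenting path A1→B1 (+1); matched 1.
Augmenting path A2→B4 (+1); matched 2.
Augmenting path A3→B2 (+1); matched 3.
Augmenting path A4→B3 (+1); matched 4.
Augmenting path A5→B5 (+1); matched 5.
Augmenting path A6→B1→A1→B2→A3→B4→A2→B6 (+1); matched 6.
No augmenting path remains; maximum matching = 6.
König certificate: {A1, A2, A3, A4, A5, B1} is a vertex cover of size 6 (every listed pair touches it), so no matching can be larger.

6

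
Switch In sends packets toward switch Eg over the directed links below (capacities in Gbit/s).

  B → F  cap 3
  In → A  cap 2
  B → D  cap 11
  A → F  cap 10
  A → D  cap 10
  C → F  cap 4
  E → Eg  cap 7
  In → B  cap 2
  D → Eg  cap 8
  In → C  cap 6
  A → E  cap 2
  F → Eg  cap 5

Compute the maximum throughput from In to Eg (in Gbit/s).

8

Augment In→A→D→Eg: bottleneck 2, flow now 2.
Augment In→B→D→Eg: bottleneck 2, flow now 4.
Augment In→C→F→Eg: bottleneck 4, flow now 8.
No augmenting path remains; maximum flow = 8.
In the residual graph, reachable from In: {In, C}.
Min-cut edges: In→A (2), In→B (2), C→F (4); capacity 2 + 2 + 4 = 8.
This cut is saturated, so no flow can exceed 8.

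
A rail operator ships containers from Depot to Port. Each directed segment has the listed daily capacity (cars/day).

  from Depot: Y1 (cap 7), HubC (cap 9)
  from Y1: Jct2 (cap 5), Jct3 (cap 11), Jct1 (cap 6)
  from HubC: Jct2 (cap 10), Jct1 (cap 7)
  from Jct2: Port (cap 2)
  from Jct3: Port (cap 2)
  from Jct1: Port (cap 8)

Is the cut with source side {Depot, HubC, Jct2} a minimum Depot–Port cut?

No — its capacity is 16, but the minimum cut has capacity 12.

Given cut capacity: 7 + 7 + 2 = 16.
Augment Depot→Y1→Jct2→Port: bottleneck 2, flow now 2.
Augment Depot→Y1→Jct3→Port: bottleneck 2, flow now 4.
Augment Depot→Y1→Jct1→Port: bottleneck 3, flow now 7.
Augment Depot→HubC→Jct1→Port: bottleneck 5, flow now 12.
No augmenting path remains; maximum flow = 12.
In the residual graph, reachable from Depot: {Depot, Y1, HubC, Jct2, Jct3, Jct1}.
Min-cut edges: Jct2→Port (2), Jct3→Port (2), Jct1→Port (8); capacity 2 + 2 + 8 = 12.
Cut capacity 16 exceeds the max flow 12, so it is not minimum.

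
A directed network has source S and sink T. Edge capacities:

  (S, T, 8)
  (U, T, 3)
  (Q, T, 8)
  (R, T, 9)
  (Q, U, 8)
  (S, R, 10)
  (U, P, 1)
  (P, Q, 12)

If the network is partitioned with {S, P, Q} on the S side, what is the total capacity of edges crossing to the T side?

Edges leaving {S, P, Q}: S→R (10), S→T (8), Q→U (8), Q→T (8).
Cut capacity = 10 + 8 + 8 + 8 = 34.

34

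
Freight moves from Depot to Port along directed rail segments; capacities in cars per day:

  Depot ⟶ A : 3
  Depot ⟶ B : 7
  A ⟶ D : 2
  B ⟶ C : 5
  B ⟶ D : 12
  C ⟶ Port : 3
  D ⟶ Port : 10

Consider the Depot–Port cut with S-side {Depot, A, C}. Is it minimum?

No — its capacity is 12, but the minimum cut has capacity 9.

Given cut capacity: 7 + 2 + 3 = 12.
Augment Depot→A→D→Port: bottleneck 2, flow now 2.
Augment Depot→B→C→Port: bottleneck 3, flow now 5.
Augment Depot→B→D→Port: bottleneck 4, flow now 9.
No augmenting path remains; maximum flow = 9.
In the residual graph, reachable from Depot: {Depot, A}.
Min-cut edges: Depot→B (7), A→D (2); capacity 7 + 2 = 9.
Cut capacity 12 exceeds the max flow 9, so it is not minimum.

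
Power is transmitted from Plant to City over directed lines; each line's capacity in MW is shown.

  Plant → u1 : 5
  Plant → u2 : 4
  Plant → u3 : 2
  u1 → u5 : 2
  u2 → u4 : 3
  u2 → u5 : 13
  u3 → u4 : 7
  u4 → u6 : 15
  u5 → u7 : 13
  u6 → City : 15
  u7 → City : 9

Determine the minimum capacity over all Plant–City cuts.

8

Augment Plant→u1→u5→u7→City: bottleneck 2, flow now 2.
Augment Plant→u2→u4→u6→City: bottleneck 3, flow now 5.
Augment Plant→u2→u5→u7→City: bottleneck 1, flow now 6.
Augment Plant→u3→u4→u6→City: bottleneck 2, flow now 8.
No augmenting path remains; maximum flow = 8.
By max-flow min-cut, the minimum cut capacity equals the max flow.
In the residual graph, reachable from Plant: {Plant, u1}.
Min-cut edges: Plant→u2 (4), Plant→u3 (2), u1→u5 (2); capacity 4 + 2 + 2 = 8.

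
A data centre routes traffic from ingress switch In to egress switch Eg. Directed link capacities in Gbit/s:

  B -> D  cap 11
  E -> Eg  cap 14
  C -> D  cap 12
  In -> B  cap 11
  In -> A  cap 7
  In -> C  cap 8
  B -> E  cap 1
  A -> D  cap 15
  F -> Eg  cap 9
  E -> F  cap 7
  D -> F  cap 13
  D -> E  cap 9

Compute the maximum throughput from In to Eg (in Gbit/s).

Augment In→B→E→Eg: bottleneck 1, flow now 1.
Augment In→A→D→E→Eg: bottleneck 7, flow now 8.
Augment In→B→D→E→Eg: bottleneck 2, flow now 10.
Augment In→B→D→F→Eg: bottleneck 8, flow now 18.
Augment In→C→D→F→Eg: bottleneck 1, flow now 19.
No augmenting path remains; maximum flow = 19.
In the residual graph, reachable from In: {In, A, B, C, D, F}.
Min-cut edges: B→E (1), D→E (9), F→Eg (9); capacity 1 + 9 + 9 = 19.
This cut is saturated, so no flow can exceed 19.

19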